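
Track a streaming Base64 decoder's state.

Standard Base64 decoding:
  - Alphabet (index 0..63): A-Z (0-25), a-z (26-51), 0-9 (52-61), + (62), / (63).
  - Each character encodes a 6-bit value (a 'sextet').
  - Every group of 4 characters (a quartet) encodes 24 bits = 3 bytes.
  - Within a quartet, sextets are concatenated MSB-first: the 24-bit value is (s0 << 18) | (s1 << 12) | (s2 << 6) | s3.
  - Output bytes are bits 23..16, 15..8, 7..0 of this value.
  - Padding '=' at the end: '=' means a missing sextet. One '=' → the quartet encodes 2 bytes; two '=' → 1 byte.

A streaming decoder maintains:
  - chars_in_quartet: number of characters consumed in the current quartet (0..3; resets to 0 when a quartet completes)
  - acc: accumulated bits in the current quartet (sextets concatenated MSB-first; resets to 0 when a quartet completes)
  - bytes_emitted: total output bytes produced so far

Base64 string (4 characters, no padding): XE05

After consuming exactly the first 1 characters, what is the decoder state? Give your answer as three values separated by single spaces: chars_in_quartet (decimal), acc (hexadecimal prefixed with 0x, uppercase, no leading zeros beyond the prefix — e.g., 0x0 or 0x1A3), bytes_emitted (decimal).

Answer: 1 0x17 0

Derivation:
After char 0 ('X'=23): chars_in_quartet=1 acc=0x17 bytes_emitted=0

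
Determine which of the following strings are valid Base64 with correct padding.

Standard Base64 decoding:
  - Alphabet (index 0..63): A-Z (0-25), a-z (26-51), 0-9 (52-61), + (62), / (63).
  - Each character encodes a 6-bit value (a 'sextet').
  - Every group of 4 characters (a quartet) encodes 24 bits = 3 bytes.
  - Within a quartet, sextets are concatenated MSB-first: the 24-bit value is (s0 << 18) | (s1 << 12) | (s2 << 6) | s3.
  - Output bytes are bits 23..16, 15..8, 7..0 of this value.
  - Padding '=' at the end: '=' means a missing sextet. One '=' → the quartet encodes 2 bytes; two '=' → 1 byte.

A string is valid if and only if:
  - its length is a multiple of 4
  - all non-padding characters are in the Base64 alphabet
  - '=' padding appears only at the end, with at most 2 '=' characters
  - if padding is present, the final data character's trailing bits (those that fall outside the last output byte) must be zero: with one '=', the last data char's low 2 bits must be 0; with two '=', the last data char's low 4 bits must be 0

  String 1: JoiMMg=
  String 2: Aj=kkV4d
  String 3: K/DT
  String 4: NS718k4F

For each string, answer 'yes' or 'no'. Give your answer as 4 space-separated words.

Answer: no no yes yes

Derivation:
String 1: 'JoiMMg=' → invalid (len=7 not mult of 4)
String 2: 'Aj=kkV4d' → invalid (bad char(s): ['=']; '=' in middle)
String 3: 'K/DT' → valid
String 4: 'NS718k4F' → valid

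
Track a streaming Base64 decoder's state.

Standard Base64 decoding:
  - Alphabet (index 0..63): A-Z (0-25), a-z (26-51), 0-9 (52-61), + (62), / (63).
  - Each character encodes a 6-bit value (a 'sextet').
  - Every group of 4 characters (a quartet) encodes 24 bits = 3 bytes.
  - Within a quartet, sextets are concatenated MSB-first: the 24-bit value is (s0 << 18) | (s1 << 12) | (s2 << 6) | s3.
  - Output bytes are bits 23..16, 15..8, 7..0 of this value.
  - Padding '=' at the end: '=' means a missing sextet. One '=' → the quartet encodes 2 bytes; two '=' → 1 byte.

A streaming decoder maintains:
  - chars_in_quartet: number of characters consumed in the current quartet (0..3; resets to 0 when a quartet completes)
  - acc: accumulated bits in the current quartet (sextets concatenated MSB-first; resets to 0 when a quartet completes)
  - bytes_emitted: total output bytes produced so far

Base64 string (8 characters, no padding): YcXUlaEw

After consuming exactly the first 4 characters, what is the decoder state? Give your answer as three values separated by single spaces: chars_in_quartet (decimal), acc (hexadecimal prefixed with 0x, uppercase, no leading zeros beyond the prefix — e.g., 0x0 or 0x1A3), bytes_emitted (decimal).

Answer: 0 0x0 3

Derivation:
After char 0 ('Y'=24): chars_in_quartet=1 acc=0x18 bytes_emitted=0
After char 1 ('c'=28): chars_in_quartet=2 acc=0x61C bytes_emitted=0
After char 2 ('X'=23): chars_in_quartet=3 acc=0x18717 bytes_emitted=0
After char 3 ('U'=20): chars_in_quartet=4 acc=0x61C5D4 -> emit 61 C5 D4, reset; bytes_emitted=3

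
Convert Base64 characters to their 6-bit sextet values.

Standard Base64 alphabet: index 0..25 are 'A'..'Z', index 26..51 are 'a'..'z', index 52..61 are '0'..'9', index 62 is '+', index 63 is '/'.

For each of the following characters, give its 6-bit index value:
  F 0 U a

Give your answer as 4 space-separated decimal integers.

'F': A..Z range, ord('F') − ord('A') = 5
'0': 0..9 range, 52 + ord('0') − ord('0') = 52
'U': A..Z range, ord('U') − ord('A') = 20
'a': a..z range, 26 + ord('a') − ord('a') = 26

Answer: 5 52 20 26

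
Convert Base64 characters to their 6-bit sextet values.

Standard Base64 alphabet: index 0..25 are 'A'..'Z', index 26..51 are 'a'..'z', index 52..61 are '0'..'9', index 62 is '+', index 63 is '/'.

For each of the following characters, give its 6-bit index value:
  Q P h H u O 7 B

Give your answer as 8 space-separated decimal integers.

Answer: 16 15 33 7 46 14 59 1

Derivation:
'Q': A..Z range, ord('Q') − ord('A') = 16
'P': A..Z range, ord('P') − ord('A') = 15
'h': a..z range, 26 + ord('h') − ord('a') = 33
'H': A..Z range, ord('H') − ord('A') = 7
'u': a..z range, 26 + ord('u') − ord('a') = 46
'O': A..Z range, ord('O') − ord('A') = 14
'7': 0..9 range, 52 + ord('7') − ord('0') = 59
'B': A..Z range, ord('B') − ord('A') = 1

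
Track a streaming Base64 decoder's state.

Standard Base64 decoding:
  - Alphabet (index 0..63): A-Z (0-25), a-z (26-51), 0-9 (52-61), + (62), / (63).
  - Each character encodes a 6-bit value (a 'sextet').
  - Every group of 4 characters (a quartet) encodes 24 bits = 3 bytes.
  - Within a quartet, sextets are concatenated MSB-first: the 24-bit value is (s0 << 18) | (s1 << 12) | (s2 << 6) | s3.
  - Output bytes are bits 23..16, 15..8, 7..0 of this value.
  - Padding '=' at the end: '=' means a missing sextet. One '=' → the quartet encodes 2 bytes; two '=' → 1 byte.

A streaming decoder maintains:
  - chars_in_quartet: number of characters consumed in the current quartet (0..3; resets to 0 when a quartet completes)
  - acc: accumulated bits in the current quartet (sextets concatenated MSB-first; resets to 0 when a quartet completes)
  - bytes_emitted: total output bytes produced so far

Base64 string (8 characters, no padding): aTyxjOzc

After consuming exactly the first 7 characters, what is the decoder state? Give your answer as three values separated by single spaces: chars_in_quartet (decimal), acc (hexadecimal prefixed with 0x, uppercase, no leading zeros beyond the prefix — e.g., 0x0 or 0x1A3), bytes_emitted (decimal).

Answer: 3 0x233B3 3

Derivation:
After char 0 ('a'=26): chars_in_quartet=1 acc=0x1A bytes_emitted=0
After char 1 ('T'=19): chars_in_quartet=2 acc=0x693 bytes_emitted=0
After char 2 ('y'=50): chars_in_quartet=3 acc=0x1A4F2 bytes_emitted=0
After char 3 ('x'=49): chars_in_quartet=4 acc=0x693CB1 -> emit 69 3C B1, reset; bytes_emitted=3
After char 4 ('j'=35): chars_in_quartet=1 acc=0x23 bytes_emitted=3
After char 5 ('O'=14): chars_in_quartet=2 acc=0x8CE bytes_emitted=3
After char 6 ('z'=51): chars_in_quartet=3 acc=0x233B3 bytes_emitted=3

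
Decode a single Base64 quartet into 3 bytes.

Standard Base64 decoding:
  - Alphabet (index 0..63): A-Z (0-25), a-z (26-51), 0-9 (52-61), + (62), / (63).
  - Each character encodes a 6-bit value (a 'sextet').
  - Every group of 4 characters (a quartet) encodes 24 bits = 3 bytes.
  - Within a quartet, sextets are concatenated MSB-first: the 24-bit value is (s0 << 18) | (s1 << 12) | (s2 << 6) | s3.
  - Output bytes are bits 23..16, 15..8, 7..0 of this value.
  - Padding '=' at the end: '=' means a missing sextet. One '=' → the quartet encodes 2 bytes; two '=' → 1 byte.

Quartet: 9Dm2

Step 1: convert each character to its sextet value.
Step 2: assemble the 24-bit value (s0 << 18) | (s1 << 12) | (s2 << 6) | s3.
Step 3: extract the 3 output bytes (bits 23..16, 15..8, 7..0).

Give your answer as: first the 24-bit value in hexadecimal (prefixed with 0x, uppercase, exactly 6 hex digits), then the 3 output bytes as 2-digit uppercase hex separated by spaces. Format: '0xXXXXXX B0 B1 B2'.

Answer: 0xF439B6 F4 39 B6

Derivation:
Sextets: 9=61, D=3, m=38, 2=54
24-bit: (61<<18) | (3<<12) | (38<<6) | 54
      = 0xF40000 | 0x003000 | 0x000980 | 0x000036
      = 0xF439B6
Bytes: (v>>16)&0xFF=F4, (v>>8)&0xFF=39, v&0xFF=B6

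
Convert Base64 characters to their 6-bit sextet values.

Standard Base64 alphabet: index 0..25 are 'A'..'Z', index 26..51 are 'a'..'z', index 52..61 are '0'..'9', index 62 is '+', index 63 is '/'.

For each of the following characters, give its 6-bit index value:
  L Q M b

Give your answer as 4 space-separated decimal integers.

Answer: 11 16 12 27

Derivation:
'L': A..Z range, ord('L') − ord('A') = 11
'Q': A..Z range, ord('Q') − ord('A') = 16
'M': A..Z range, ord('M') − ord('A') = 12
'b': a..z range, 26 + ord('b') − ord('a') = 27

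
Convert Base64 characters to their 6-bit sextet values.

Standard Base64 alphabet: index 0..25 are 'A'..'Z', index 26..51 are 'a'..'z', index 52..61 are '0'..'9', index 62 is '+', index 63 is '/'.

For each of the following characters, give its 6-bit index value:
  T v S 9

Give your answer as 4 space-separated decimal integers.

'T': A..Z range, ord('T') − ord('A') = 19
'v': a..z range, 26 + ord('v') − ord('a') = 47
'S': A..Z range, ord('S') − ord('A') = 18
'9': 0..9 range, 52 + ord('9') − ord('0') = 61

Answer: 19 47 18 61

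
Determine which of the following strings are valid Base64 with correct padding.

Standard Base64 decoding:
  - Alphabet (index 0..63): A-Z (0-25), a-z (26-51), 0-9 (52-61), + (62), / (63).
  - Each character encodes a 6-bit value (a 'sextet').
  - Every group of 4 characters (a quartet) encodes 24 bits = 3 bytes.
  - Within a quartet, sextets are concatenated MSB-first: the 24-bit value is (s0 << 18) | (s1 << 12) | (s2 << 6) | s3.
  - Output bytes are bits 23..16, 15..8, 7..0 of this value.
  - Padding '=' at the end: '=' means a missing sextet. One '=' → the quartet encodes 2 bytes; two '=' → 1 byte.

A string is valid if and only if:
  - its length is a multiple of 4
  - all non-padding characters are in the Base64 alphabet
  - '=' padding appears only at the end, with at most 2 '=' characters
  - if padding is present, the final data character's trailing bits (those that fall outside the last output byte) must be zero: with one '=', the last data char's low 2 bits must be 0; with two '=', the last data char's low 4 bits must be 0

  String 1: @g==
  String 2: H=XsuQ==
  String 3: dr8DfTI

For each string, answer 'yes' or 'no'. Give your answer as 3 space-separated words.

String 1: '@g==' → invalid (bad char(s): ['@'])
String 2: 'H=XsuQ==' → invalid (bad char(s): ['=']; '=' in middle)
String 3: 'dr8DfTI' → invalid (len=7 not mult of 4)

Answer: no no no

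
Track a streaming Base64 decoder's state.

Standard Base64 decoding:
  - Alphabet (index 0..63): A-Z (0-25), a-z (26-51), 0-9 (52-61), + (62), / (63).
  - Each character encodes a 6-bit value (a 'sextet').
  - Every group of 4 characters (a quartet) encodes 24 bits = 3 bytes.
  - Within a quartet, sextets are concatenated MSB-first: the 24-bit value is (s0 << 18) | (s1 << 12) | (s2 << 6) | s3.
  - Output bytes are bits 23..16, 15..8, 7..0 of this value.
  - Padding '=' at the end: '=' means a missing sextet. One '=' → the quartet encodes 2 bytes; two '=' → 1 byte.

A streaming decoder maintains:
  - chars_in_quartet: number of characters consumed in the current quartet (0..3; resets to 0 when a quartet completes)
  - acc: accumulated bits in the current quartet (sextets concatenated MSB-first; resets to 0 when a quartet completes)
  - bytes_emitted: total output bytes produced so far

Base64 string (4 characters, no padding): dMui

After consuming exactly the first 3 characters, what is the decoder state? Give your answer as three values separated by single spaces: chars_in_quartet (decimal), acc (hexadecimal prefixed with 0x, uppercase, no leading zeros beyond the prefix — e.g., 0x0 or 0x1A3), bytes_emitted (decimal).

Answer: 3 0x1D32E 0

Derivation:
After char 0 ('d'=29): chars_in_quartet=1 acc=0x1D bytes_emitted=0
After char 1 ('M'=12): chars_in_quartet=2 acc=0x74C bytes_emitted=0
After char 2 ('u'=46): chars_in_quartet=3 acc=0x1D32E bytes_emitted=0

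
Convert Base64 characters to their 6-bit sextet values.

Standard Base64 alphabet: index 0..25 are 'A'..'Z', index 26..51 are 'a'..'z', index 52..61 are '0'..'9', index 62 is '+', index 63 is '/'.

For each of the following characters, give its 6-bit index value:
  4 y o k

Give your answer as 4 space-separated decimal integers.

Answer: 56 50 40 36

Derivation:
'4': 0..9 range, 52 + ord('4') − ord('0') = 56
'y': a..z range, 26 + ord('y') − ord('a') = 50
'o': a..z range, 26 + ord('o') − ord('a') = 40
'k': a..z range, 26 + ord('k') − ord('a') = 36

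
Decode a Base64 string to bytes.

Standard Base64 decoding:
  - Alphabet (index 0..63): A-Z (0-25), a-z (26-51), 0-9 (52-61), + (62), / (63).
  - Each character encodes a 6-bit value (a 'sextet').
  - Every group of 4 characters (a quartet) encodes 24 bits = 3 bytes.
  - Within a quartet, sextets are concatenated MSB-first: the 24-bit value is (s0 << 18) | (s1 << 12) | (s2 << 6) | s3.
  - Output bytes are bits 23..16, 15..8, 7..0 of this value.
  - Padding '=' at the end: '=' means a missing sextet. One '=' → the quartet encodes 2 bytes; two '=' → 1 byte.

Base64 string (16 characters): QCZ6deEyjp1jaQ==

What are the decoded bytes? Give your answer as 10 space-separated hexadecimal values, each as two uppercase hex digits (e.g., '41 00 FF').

Answer: 40 26 7A 75 E1 32 8E 9D 63 69

Derivation:
After char 0 ('Q'=16): chars_in_quartet=1 acc=0x10 bytes_emitted=0
After char 1 ('C'=2): chars_in_quartet=2 acc=0x402 bytes_emitted=0
After char 2 ('Z'=25): chars_in_quartet=3 acc=0x10099 bytes_emitted=0
After char 3 ('6'=58): chars_in_quartet=4 acc=0x40267A -> emit 40 26 7A, reset; bytes_emitted=3
After char 4 ('d'=29): chars_in_quartet=1 acc=0x1D bytes_emitted=3
After char 5 ('e'=30): chars_in_quartet=2 acc=0x75E bytes_emitted=3
After char 6 ('E'=4): chars_in_quartet=3 acc=0x1D784 bytes_emitted=3
After char 7 ('y'=50): chars_in_quartet=4 acc=0x75E132 -> emit 75 E1 32, reset; bytes_emitted=6
After char 8 ('j'=35): chars_in_quartet=1 acc=0x23 bytes_emitted=6
After char 9 ('p'=41): chars_in_quartet=2 acc=0x8E9 bytes_emitted=6
After char 10 ('1'=53): chars_in_quartet=3 acc=0x23A75 bytes_emitted=6
After char 11 ('j'=35): chars_in_quartet=4 acc=0x8E9D63 -> emit 8E 9D 63, reset; bytes_emitted=9
After char 12 ('a'=26): chars_in_quartet=1 acc=0x1A bytes_emitted=9
After char 13 ('Q'=16): chars_in_quartet=2 acc=0x690 bytes_emitted=9
Padding '==': partial quartet acc=0x690 -> emit 69; bytes_emitted=10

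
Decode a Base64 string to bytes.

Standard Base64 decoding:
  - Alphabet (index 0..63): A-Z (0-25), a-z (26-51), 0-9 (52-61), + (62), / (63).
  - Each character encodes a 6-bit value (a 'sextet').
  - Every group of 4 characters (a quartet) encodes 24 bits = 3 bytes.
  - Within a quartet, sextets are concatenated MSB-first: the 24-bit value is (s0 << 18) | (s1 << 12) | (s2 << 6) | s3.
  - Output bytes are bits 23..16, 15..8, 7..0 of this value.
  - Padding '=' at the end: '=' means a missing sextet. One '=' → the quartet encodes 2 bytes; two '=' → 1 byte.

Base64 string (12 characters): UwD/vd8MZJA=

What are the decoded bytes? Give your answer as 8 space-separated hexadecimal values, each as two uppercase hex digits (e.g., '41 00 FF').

Answer: 53 00 FF BD DF 0C 64 90

Derivation:
After char 0 ('U'=20): chars_in_quartet=1 acc=0x14 bytes_emitted=0
After char 1 ('w'=48): chars_in_quartet=2 acc=0x530 bytes_emitted=0
After char 2 ('D'=3): chars_in_quartet=3 acc=0x14C03 bytes_emitted=0
After char 3 ('/'=63): chars_in_quartet=4 acc=0x5300FF -> emit 53 00 FF, reset; bytes_emitted=3
After char 4 ('v'=47): chars_in_quartet=1 acc=0x2F bytes_emitted=3
After char 5 ('d'=29): chars_in_quartet=2 acc=0xBDD bytes_emitted=3
After char 6 ('8'=60): chars_in_quartet=3 acc=0x2F77C bytes_emitted=3
After char 7 ('M'=12): chars_in_quartet=4 acc=0xBDDF0C -> emit BD DF 0C, reset; bytes_emitted=6
After char 8 ('Z'=25): chars_in_quartet=1 acc=0x19 bytes_emitted=6
After char 9 ('J'=9): chars_in_quartet=2 acc=0x649 bytes_emitted=6
After char 10 ('A'=0): chars_in_quartet=3 acc=0x19240 bytes_emitted=6
Padding '=': partial quartet acc=0x19240 -> emit 64 90; bytes_emitted=8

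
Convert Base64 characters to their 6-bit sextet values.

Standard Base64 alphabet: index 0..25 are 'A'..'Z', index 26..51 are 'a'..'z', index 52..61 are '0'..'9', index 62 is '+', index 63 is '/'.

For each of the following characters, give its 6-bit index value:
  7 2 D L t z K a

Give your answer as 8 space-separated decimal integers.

'7': 0..9 range, 52 + ord('7') − ord('0') = 59
'2': 0..9 range, 52 + ord('2') − ord('0') = 54
'D': A..Z range, ord('D') − ord('A') = 3
'L': A..Z range, ord('L') − ord('A') = 11
't': a..z range, 26 + ord('t') − ord('a') = 45
'z': a..z range, 26 + ord('z') − ord('a') = 51
'K': A..Z range, ord('K') − ord('A') = 10
'a': a..z range, 26 + ord('a') − ord('a') = 26

Answer: 59 54 3 11 45 51 10 26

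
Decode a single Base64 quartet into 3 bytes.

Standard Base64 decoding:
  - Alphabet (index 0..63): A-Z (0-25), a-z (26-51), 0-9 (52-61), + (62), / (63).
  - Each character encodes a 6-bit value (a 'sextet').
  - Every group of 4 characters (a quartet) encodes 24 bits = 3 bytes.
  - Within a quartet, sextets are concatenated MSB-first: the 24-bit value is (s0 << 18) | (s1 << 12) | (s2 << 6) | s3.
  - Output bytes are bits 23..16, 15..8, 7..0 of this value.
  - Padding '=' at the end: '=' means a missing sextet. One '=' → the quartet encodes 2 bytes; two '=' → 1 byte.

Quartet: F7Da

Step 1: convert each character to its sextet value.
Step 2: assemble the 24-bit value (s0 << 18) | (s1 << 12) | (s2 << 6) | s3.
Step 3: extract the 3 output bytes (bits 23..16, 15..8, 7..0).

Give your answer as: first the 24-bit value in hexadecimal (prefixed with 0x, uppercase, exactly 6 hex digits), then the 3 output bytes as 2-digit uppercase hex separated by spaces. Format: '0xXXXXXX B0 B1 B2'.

Sextets: F=5, 7=59, D=3, a=26
24-bit: (5<<18) | (59<<12) | (3<<6) | 26
      = 0x140000 | 0x03B000 | 0x0000C0 | 0x00001A
      = 0x17B0DA
Bytes: (v>>16)&0xFF=17, (v>>8)&0xFF=B0, v&0xFF=DA

Answer: 0x17B0DA 17 B0 DA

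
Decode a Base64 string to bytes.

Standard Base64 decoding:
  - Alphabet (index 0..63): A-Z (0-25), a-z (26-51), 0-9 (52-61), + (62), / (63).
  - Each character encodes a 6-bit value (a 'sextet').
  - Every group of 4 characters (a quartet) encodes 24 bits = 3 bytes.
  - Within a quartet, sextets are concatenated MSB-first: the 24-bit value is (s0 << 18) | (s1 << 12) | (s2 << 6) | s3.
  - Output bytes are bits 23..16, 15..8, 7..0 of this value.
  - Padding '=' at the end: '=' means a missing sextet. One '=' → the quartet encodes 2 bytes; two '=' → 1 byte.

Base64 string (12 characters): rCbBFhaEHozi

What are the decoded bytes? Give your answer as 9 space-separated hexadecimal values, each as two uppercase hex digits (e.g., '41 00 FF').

Answer: AC 26 C1 16 16 84 1E 8C E2

Derivation:
After char 0 ('r'=43): chars_in_quartet=1 acc=0x2B bytes_emitted=0
After char 1 ('C'=2): chars_in_quartet=2 acc=0xAC2 bytes_emitted=0
After char 2 ('b'=27): chars_in_quartet=3 acc=0x2B09B bytes_emitted=0
After char 3 ('B'=1): chars_in_quartet=4 acc=0xAC26C1 -> emit AC 26 C1, reset; bytes_emitted=3
After char 4 ('F'=5): chars_in_quartet=1 acc=0x5 bytes_emitted=3
After char 5 ('h'=33): chars_in_quartet=2 acc=0x161 bytes_emitted=3
After char 6 ('a'=26): chars_in_quartet=3 acc=0x585A bytes_emitted=3
After char 7 ('E'=4): chars_in_quartet=4 acc=0x161684 -> emit 16 16 84, reset; bytes_emitted=6
After char 8 ('H'=7): chars_in_quartet=1 acc=0x7 bytes_emitted=6
After char 9 ('o'=40): chars_in_quartet=2 acc=0x1E8 bytes_emitted=6
After char 10 ('z'=51): chars_in_quartet=3 acc=0x7A33 bytes_emitted=6
After char 11 ('i'=34): chars_in_quartet=4 acc=0x1E8CE2 -> emit 1E 8C E2, reset; bytes_emitted=9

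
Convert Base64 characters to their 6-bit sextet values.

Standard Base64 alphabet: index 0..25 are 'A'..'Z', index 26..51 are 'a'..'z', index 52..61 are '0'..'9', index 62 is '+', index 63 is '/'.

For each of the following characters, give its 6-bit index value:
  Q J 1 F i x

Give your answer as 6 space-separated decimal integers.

Answer: 16 9 53 5 34 49

Derivation:
'Q': A..Z range, ord('Q') − ord('A') = 16
'J': A..Z range, ord('J') − ord('A') = 9
'1': 0..9 range, 52 + ord('1') − ord('0') = 53
'F': A..Z range, ord('F') − ord('A') = 5
'i': a..z range, 26 + ord('i') − ord('a') = 34
'x': a..z range, 26 + ord('x') − ord('a') = 49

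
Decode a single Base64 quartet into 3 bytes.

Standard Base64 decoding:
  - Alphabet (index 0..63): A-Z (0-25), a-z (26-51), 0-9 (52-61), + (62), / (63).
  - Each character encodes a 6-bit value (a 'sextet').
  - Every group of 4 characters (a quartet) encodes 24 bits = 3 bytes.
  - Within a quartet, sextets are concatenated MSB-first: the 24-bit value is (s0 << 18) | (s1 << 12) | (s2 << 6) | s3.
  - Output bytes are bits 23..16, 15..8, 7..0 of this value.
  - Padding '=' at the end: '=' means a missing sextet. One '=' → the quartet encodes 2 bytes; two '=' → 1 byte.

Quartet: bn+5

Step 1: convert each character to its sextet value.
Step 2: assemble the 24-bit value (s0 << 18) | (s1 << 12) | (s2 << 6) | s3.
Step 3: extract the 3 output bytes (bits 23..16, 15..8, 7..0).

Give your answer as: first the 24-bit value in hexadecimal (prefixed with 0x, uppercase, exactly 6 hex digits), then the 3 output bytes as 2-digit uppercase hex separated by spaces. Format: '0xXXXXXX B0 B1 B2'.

Answer: 0x6E7FB9 6E 7F B9

Derivation:
Sextets: b=27, n=39, +=62, 5=57
24-bit: (27<<18) | (39<<12) | (62<<6) | 57
      = 0x6C0000 | 0x027000 | 0x000F80 | 0x000039
      = 0x6E7FB9
Bytes: (v>>16)&0xFF=6E, (v>>8)&0xFF=7F, v&0xFF=B9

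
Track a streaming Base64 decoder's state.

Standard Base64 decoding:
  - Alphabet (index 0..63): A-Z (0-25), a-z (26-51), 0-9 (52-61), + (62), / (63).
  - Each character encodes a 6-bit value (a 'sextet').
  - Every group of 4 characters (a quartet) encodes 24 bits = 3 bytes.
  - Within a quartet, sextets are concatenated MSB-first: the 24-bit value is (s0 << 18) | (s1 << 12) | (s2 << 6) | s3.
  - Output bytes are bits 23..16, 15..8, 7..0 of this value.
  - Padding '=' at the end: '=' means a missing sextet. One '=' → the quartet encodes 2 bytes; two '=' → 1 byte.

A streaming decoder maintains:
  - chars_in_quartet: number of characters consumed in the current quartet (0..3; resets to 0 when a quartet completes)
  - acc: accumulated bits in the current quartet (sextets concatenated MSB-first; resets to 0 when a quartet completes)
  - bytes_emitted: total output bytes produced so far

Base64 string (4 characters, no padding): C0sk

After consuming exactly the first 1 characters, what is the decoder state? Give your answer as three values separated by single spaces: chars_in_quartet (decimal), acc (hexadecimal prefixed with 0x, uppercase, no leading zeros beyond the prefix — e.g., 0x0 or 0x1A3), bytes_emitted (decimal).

Answer: 1 0x2 0

Derivation:
After char 0 ('C'=2): chars_in_quartet=1 acc=0x2 bytes_emitted=0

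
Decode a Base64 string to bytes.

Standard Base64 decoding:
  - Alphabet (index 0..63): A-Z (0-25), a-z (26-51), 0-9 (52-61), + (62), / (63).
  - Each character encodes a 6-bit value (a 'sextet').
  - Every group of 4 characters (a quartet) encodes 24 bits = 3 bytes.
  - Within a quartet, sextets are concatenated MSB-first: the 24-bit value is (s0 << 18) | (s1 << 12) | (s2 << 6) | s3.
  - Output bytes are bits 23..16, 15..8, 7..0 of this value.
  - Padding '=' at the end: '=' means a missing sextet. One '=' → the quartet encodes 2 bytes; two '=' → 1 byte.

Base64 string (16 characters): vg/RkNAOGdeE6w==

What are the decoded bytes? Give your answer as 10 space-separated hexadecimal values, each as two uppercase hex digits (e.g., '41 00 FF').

Answer: BE 0F D1 90 D0 0E 19 D7 84 EB

Derivation:
After char 0 ('v'=47): chars_in_quartet=1 acc=0x2F bytes_emitted=0
After char 1 ('g'=32): chars_in_quartet=2 acc=0xBE0 bytes_emitted=0
After char 2 ('/'=63): chars_in_quartet=3 acc=0x2F83F bytes_emitted=0
After char 3 ('R'=17): chars_in_quartet=4 acc=0xBE0FD1 -> emit BE 0F D1, reset; bytes_emitted=3
After char 4 ('k'=36): chars_in_quartet=1 acc=0x24 bytes_emitted=3
After char 5 ('N'=13): chars_in_quartet=2 acc=0x90D bytes_emitted=3
After char 6 ('A'=0): chars_in_quartet=3 acc=0x24340 bytes_emitted=3
After char 7 ('O'=14): chars_in_quartet=4 acc=0x90D00E -> emit 90 D0 0E, reset; bytes_emitted=6
After char 8 ('G'=6): chars_in_quartet=1 acc=0x6 bytes_emitted=6
After char 9 ('d'=29): chars_in_quartet=2 acc=0x19D bytes_emitted=6
After char 10 ('e'=30): chars_in_quartet=3 acc=0x675E bytes_emitted=6
After char 11 ('E'=4): chars_in_quartet=4 acc=0x19D784 -> emit 19 D7 84, reset; bytes_emitted=9
After char 12 ('6'=58): chars_in_quartet=1 acc=0x3A bytes_emitted=9
After char 13 ('w'=48): chars_in_quartet=2 acc=0xEB0 bytes_emitted=9
Padding '==': partial quartet acc=0xEB0 -> emit EB; bytes_emitted=10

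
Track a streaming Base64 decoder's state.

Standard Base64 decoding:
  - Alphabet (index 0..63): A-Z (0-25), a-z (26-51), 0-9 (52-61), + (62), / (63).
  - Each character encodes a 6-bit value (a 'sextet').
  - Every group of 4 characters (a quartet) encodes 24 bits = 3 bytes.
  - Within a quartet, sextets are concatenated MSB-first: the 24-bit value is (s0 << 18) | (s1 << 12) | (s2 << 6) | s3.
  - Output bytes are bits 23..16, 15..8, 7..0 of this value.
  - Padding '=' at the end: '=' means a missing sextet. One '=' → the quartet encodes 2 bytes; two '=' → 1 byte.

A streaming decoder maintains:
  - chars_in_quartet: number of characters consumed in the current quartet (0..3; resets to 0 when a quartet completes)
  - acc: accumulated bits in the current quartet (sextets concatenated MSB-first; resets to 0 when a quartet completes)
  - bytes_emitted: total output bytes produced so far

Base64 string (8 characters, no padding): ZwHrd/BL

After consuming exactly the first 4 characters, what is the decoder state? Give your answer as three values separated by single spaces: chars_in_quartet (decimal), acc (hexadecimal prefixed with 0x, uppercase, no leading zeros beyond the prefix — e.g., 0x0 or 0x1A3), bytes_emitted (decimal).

After char 0 ('Z'=25): chars_in_quartet=1 acc=0x19 bytes_emitted=0
After char 1 ('w'=48): chars_in_quartet=2 acc=0x670 bytes_emitted=0
After char 2 ('H'=7): chars_in_quartet=3 acc=0x19C07 bytes_emitted=0
After char 3 ('r'=43): chars_in_quartet=4 acc=0x6701EB -> emit 67 01 EB, reset; bytes_emitted=3

Answer: 0 0x0 3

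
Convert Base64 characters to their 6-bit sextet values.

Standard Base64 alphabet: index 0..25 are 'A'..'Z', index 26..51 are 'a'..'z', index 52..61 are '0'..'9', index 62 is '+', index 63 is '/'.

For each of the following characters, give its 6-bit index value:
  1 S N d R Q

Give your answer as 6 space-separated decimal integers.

Answer: 53 18 13 29 17 16

Derivation:
'1': 0..9 range, 52 + ord('1') − ord('0') = 53
'S': A..Z range, ord('S') − ord('A') = 18
'N': A..Z range, ord('N') − ord('A') = 13
'd': a..z range, 26 + ord('d') − ord('a') = 29
'R': A..Z range, ord('R') − ord('A') = 17
'Q': A..Z range, ord('Q') − ord('A') = 16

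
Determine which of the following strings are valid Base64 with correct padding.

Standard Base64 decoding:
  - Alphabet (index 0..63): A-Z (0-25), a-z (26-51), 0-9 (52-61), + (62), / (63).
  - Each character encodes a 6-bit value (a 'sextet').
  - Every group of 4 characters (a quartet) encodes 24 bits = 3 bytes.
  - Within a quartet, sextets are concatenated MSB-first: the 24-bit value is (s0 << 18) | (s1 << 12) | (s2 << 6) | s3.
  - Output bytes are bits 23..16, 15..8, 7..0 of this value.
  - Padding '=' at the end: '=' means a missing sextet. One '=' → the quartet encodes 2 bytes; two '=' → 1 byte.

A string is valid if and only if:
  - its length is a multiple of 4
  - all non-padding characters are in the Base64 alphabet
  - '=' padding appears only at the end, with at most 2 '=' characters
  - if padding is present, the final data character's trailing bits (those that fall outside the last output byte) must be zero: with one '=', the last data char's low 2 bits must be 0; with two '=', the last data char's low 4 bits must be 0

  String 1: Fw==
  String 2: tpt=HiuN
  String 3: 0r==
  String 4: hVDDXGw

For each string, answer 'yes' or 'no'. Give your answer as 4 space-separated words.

Answer: yes no no no

Derivation:
String 1: 'Fw==' → valid
String 2: 'tpt=HiuN' → invalid (bad char(s): ['=']; '=' in middle)
String 3: '0r==' → invalid (bad trailing bits)
String 4: 'hVDDXGw' → invalid (len=7 not mult of 4)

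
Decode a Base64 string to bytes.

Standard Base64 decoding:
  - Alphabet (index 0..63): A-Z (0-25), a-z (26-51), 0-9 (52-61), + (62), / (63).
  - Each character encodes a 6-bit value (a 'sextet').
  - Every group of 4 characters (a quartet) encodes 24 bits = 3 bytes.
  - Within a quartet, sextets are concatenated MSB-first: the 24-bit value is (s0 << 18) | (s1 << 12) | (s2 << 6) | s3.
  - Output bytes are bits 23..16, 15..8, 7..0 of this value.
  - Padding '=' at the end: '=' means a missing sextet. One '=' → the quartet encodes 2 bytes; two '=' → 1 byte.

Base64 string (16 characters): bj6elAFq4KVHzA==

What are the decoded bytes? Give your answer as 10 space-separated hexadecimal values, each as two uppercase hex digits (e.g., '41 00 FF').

After char 0 ('b'=27): chars_in_quartet=1 acc=0x1B bytes_emitted=0
After char 1 ('j'=35): chars_in_quartet=2 acc=0x6E3 bytes_emitted=0
After char 2 ('6'=58): chars_in_quartet=3 acc=0x1B8FA bytes_emitted=0
After char 3 ('e'=30): chars_in_quartet=4 acc=0x6E3E9E -> emit 6E 3E 9E, reset; bytes_emitted=3
After char 4 ('l'=37): chars_in_quartet=1 acc=0x25 bytes_emitted=3
After char 5 ('A'=0): chars_in_quartet=2 acc=0x940 bytes_emitted=3
After char 6 ('F'=5): chars_in_quartet=3 acc=0x25005 bytes_emitted=3
After char 7 ('q'=42): chars_in_quartet=4 acc=0x94016A -> emit 94 01 6A, reset; bytes_emitted=6
After char 8 ('4'=56): chars_in_quartet=1 acc=0x38 bytes_emitted=6
After char 9 ('K'=10): chars_in_quartet=2 acc=0xE0A bytes_emitted=6
After char 10 ('V'=21): chars_in_quartet=3 acc=0x38295 bytes_emitted=6
After char 11 ('H'=7): chars_in_quartet=4 acc=0xE0A547 -> emit E0 A5 47, reset; bytes_emitted=9
After char 12 ('z'=51): chars_in_quartet=1 acc=0x33 bytes_emitted=9
After char 13 ('A'=0): chars_in_quartet=2 acc=0xCC0 bytes_emitted=9
Padding '==': partial quartet acc=0xCC0 -> emit CC; bytes_emitted=10

Answer: 6E 3E 9E 94 01 6A E0 A5 47 CC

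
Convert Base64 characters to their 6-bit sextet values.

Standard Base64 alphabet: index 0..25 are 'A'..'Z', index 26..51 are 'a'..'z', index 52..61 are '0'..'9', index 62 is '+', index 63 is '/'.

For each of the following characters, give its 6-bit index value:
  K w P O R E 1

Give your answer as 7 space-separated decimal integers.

Answer: 10 48 15 14 17 4 53

Derivation:
'K': A..Z range, ord('K') − ord('A') = 10
'w': a..z range, 26 + ord('w') − ord('a') = 48
'P': A..Z range, ord('P') − ord('A') = 15
'O': A..Z range, ord('O') − ord('A') = 14
'R': A..Z range, ord('R') − ord('A') = 17
'E': A..Z range, ord('E') − ord('A') = 4
'1': 0..9 range, 52 + ord('1') − ord('0') = 53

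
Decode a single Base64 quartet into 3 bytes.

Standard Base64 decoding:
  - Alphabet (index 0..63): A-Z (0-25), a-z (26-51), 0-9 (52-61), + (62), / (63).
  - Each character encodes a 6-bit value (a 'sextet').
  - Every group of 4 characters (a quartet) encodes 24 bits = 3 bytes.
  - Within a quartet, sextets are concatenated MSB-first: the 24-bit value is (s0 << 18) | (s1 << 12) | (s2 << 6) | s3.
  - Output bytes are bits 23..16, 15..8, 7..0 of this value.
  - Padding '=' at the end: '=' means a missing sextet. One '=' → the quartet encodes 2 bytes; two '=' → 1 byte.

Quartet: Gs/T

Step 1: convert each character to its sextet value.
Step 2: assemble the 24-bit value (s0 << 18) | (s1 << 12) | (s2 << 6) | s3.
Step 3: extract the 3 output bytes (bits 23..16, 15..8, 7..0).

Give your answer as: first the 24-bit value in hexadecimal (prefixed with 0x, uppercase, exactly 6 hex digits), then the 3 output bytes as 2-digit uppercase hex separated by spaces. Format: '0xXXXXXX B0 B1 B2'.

Answer: 0x1ACFD3 1A CF D3

Derivation:
Sextets: G=6, s=44, /=63, T=19
24-bit: (6<<18) | (44<<12) | (63<<6) | 19
      = 0x180000 | 0x02C000 | 0x000FC0 | 0x000013
      = 0x1ACFD3
Bytes: (v>>16)&0xFF=1A, (v>>8)&0xFF=CF, v&0xFF=D3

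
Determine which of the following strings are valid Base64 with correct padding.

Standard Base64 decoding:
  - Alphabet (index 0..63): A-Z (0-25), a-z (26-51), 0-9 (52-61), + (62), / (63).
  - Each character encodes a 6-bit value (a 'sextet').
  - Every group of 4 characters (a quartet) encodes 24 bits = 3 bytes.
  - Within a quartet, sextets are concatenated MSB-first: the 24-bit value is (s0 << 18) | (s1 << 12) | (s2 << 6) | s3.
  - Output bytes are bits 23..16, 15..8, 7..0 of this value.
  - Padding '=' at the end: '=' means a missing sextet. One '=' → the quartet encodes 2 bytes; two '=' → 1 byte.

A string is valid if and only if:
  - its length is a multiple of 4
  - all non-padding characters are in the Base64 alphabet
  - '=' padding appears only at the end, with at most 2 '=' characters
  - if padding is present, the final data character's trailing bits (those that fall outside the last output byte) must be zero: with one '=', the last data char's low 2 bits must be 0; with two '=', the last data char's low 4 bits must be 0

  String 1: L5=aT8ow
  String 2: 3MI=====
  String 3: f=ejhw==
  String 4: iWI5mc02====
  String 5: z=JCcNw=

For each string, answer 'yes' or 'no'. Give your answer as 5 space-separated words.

Answer: no no no no no

Derivation:
String 1: 'L5=aT8ow' → invalid (bad char(s): ['=']; '=' in middle)
String 2: '3MI=====' → invalid (5 pad chars (max 2))
String 3: 'f=ejhw==' → invalid (bad char(s): ['=']; '=' in middle)
String 4: 'iWI5mc02====' → invalid (4 pad chars (max 2))
String 5: 'z=JCcNw=' → invalid (bad char(s): ['=']; '=' in middle)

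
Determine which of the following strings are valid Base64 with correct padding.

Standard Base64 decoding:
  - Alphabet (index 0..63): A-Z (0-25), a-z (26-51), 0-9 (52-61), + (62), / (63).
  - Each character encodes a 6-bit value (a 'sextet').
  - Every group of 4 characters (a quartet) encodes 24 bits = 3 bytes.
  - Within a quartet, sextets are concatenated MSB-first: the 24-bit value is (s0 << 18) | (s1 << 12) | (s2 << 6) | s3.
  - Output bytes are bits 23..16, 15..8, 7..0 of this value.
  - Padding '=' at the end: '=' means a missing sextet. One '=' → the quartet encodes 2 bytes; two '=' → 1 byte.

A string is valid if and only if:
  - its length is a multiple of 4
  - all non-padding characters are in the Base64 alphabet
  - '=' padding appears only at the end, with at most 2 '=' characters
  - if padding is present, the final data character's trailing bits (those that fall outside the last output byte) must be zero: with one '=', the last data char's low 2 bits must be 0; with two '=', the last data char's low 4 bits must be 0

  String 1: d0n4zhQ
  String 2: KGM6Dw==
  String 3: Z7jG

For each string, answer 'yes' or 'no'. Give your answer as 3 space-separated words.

String 1: 'd0n4zhQ' → invalid (len=7 not mult of 4)
String 2: 'KGM6Dw==' → valid
String 3: 'Z7jG' → valid

Answer: no yes yes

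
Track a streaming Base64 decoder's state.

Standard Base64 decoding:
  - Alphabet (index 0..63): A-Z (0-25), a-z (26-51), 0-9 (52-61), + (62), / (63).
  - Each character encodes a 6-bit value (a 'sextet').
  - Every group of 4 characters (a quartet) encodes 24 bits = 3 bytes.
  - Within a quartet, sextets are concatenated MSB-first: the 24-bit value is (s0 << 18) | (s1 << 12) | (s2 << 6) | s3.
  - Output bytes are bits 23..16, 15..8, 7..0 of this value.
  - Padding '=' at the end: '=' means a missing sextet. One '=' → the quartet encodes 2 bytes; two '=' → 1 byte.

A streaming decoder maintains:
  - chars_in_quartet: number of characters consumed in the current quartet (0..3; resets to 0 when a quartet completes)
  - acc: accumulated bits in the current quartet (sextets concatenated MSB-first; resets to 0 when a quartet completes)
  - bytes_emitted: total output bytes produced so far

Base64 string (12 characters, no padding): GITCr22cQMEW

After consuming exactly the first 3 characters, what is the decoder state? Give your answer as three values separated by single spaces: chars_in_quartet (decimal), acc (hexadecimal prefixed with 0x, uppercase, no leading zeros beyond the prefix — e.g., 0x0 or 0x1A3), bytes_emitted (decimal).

After char 0 ('G'=6): chars_in_quartet=1 acc=0x6 bytes_emitted=0
After char 1 ('I'=8): chars_in_quartet=2 acc=0x188 bytes_emitted=0
After char 2 ('T'=19): chars_in_quartet=3 acc=0x6213 bytes_emitted=0

Answer: 3 0x6213 0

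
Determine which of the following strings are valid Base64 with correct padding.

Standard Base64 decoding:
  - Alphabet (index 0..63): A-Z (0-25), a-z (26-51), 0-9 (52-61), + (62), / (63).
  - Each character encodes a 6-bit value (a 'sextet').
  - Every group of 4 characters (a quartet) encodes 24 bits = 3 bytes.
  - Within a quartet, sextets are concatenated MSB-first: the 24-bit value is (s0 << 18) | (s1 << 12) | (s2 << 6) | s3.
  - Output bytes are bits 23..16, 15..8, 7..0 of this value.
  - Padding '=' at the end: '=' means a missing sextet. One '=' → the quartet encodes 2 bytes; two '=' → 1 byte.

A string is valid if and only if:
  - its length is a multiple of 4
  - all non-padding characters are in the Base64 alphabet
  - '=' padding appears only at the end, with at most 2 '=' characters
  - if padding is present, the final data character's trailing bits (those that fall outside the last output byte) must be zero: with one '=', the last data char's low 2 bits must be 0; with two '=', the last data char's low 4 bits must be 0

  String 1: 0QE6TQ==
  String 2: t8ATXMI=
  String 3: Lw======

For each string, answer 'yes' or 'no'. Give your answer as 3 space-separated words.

String 1: '0QE6TQ==' → valid
String 2: 't8ATXMI=' → valid
String 3: 'Lw======' → invalid (6 pad chars (max 2))

Answer: yes yes no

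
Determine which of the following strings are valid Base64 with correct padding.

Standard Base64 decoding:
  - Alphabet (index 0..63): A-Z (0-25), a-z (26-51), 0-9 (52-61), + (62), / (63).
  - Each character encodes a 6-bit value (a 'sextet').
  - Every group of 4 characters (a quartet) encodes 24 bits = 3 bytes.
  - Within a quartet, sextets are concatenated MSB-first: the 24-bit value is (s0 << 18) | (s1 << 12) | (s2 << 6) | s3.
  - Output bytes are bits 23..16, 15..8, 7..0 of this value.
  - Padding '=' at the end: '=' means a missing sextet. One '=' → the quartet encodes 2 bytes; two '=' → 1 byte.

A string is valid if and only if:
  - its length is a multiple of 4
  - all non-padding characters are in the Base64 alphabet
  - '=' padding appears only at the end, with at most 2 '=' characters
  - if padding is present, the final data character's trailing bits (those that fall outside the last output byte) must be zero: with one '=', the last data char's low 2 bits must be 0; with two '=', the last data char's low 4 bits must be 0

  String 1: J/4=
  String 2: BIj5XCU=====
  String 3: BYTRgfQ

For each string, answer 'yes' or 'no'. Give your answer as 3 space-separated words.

String 1: 'J/4=' → valid
String 2: 'BIj5XCU=====' → invalid (5 pad chars (max 2))
String 3: 'BYTRgfQ' → invalid (len=7 not mult of 4)

Answer: yes no no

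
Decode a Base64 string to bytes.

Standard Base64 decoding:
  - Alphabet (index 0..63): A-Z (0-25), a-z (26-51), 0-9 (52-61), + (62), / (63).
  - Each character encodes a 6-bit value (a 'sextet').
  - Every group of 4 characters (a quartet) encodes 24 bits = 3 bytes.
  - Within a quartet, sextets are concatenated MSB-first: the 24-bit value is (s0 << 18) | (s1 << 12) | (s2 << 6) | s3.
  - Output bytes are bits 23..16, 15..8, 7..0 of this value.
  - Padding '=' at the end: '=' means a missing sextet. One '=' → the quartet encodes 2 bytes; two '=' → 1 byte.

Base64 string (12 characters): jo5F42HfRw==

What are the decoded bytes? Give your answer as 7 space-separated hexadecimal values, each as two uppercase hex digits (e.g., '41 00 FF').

Answer: 8E 8E 45 E3 61 DF 47

Derivation:
After char 0 ('j'=35): chars_in_quartet=1 acc=0x23 bytes_emitted=0
After char 1 ('o'=40): chars_in_quartet=2 acc=0x8E8 bytes_emitted=0
After char 2 ('5'=57): chars_in_quartet=3 acc=0x23A39 bytes_emitted=0
After char 3 ('F'=5): chars_in_quartet=4 acc=0x8E8E45 -> emit 8E 8E 45, reset; bytes_emitted=3
After char 4 ('4'=56): chars_in_quartet=1 acc=0x38 bytes_emitted=3
After char 5 ('2'=54): chars_in_quartet=2 acc=0xE36 bytes_emitted=3
After char 6 ('H'=7): chars_in_quartet=3 acc=0x38D87 bytes_emitted=3
After char 7 ('f'=31): chars_in_quartet=4 acc=0xE361DF -> emit E3 61 DF, reset; bytes_emitted=6
After char 8 ('R'=17): chars_in_quartet=1 acc=0x11 bytes_emitted=6
After char 9 ('w'=48): chars_in_quartet=2 acc=0x470 bytes_emitted=6
Padding '==': partial quartet acc=0x470 -> emit 47; bytes_emitted=7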